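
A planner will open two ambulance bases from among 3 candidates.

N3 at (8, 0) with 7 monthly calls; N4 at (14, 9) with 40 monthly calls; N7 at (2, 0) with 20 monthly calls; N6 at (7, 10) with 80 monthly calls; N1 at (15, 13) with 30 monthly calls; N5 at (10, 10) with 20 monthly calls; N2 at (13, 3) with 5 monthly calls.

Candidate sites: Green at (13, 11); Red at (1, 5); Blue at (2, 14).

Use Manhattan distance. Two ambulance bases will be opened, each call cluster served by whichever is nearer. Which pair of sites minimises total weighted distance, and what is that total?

Evaluate every pair (each demand assigned to the nearer of the two):
  {Green, Red}: total = 1124
  {Green, Blue}: total = 1312
  {Red, Blue}: total = 2334
Best pair: {Green, Red} with total 1124.

{Green, Red}, total 1124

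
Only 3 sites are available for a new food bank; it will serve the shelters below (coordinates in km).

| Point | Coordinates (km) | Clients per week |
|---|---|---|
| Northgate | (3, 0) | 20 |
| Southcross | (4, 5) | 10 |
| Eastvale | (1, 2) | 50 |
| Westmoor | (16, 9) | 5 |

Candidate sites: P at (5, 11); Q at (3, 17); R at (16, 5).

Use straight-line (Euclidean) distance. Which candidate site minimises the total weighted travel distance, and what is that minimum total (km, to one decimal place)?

Total weighted distance at each candidate:
  P (5, 11): total = 832.8
  Q (3, 17): total = 1293.4
  R (16, 5): total = 1183.4
Minimum is at P with total 832.8 km.

P, total 832.8 km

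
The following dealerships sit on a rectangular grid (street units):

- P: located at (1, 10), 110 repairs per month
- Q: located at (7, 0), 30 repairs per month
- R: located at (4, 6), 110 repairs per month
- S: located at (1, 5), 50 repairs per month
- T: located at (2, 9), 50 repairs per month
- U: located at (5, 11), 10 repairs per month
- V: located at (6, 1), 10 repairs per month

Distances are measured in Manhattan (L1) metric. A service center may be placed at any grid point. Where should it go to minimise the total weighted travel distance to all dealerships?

(2, 6)

Manhattan distance separates: Σwᵢ(|x−xᵢ|+|y−yᵢ|) = Σwᵢ|x−xᵢ| + Σwᵢ|y−yᵢ|, so x and y are optimised independently as 1-D weighted medians.
Total weight W = 370; half = 185.
x-coordinate, sorted with cumulative weight:
  x=1 (P, w=110) cum 110
  x=1 (S, w=50) cum 160
  x=2 (T, w=50) cum 210  ← median
  x=4 (R, w=110) cum 320
  x=5 (U, w=10) cum 330
  x=6 (V, w=10) cum 340
  x=7 (Q, w=30) cum 370
⇒ x* = 2
y-coordinate, sorted with cumulative weight:
  y=0 (Q, w=30) cum 30
  y=1 (V, w=10) cum 40
  y=5 (S, w=50) cum 90
  y=6 (R, w=110) cum 200  ← median
  y=9 (T, w=50) cum 250
  y=10 (P, w=110) cum 360
  y=11 (U, w=10) cum 370
⇒ y* = 6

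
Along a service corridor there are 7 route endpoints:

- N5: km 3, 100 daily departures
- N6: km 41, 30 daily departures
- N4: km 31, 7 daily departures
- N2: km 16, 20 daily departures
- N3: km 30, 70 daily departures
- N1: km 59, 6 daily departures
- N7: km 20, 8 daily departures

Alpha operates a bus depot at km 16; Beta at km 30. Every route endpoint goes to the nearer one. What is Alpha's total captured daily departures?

The indifferent point is the midpoint (16+30)/2 = 23; route endpoints left of it (closer to Alpha at 16) go to Alpha, those right go to Beta.
  N5 at 3 (w=100) → Alpha
  N2 at 16 (w=20) → Alpha
  N7 at 20 (w=8) → Alpha
  N3 at 30 (w=70) → Beta
  N4 at 31 (w=7) → Beta
  N6 at 41 (w=30) → Beta
  N1 at 59 (w=6) → Beta
Alpha captures 128; Beta captures 113.

128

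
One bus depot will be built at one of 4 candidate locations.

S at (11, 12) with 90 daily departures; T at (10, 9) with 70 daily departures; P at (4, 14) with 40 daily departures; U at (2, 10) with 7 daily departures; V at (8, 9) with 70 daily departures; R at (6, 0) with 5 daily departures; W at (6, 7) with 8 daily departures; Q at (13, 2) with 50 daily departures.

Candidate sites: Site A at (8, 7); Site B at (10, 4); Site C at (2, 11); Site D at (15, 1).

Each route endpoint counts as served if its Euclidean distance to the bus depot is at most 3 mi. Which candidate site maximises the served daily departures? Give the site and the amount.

Coverage radius r = 3 mi; a point is covered iff (Δx)²+(Δy)² ≤ 3² = 9.
  Site A (8, 7): covers {T, V, W} → 148
  Site B (10, 4): covers {none} → 0
  Site C (2, 11): covers {U} → 7
  Site D (15, 1): covers {Q} → 50
Maximum coverage at Site A: 148 daily departures.

Site A, covering 148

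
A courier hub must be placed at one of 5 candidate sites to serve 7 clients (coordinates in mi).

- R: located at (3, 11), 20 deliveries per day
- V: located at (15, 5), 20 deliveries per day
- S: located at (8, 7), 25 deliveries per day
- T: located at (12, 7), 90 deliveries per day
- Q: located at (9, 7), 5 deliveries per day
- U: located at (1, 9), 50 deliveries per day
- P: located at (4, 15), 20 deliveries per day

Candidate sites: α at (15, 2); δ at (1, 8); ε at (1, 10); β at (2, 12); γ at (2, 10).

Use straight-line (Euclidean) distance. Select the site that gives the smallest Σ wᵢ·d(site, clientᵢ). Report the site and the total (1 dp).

Total weighted distance at each candidate:
  α (15, 2): total = 2262.1
  δ (1, 8): total = 1772.0
  ε (1, 10): total = 1767.9
  β (2, 12): total = 1798.3
  γ (2, 10): total = 1630.7
Minimum is at γ with total 1630.7 mi.

γ, total 1630.7 mi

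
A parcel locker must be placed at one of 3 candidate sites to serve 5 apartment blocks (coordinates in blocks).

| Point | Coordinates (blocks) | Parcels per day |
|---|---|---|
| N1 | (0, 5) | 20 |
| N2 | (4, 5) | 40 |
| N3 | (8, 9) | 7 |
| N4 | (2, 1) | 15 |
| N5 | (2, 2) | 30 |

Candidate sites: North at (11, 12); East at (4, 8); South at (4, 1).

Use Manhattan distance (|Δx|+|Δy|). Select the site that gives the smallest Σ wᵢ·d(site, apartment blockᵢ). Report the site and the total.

Total weighted distance at each candidate:
  North (11, 12): total = 1832
  East (4, 8): total = 670
  South (4, 1): total = 524
Minimum is at South with total 524 blocks.

South, total 524 blocks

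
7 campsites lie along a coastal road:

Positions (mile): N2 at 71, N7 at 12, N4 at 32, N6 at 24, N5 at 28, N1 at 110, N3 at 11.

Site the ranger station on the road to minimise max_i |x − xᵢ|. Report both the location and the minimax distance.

The 1-center on a line is the midpoint of the two extreme points: leftmost at 11, rightmost at 110.
Optimal location = (11 + 110)/2 = 60.5; maximum distance = (110 − 11)/2 = 49.5.

location 60.5, max distance 49.5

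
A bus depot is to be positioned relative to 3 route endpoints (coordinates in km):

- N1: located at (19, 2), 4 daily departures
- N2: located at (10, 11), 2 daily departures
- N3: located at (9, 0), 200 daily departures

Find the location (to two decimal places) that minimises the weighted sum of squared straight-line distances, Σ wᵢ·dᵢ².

The minimiser of Σwᵢ‖p−pᵢ‖² is the weighted centroid p* = (Σwᵢpᵢ)/(Σwᵢ).
Σwᵢ = 206.
Σwᵢxᵢ = 4·19 + 2·10 + 200·9 = 1896.
Σwᵢyᵢ = 4·2 + 2·11 + 200·0 = 30.
x* = 1896/206 = 9.20, y* = 30/206 = 0.15.

(9.20, 0.15)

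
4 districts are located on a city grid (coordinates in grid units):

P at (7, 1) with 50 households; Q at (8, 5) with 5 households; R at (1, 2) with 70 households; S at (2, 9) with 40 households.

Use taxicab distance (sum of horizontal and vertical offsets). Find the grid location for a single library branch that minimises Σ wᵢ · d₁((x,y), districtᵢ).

Manhattan distance separates: Σwᵢ(|x−xᵢ|+|y−yᵢ|) = Σwᵢ|x−xᵢ| + Σwᵢ|y−yᵢ|, so x and y are optimised independently as 1-D weighted medians.
Total weight W = 165; half = 82.5.
x-coordinate, sorted with cumulative weight:
  x=1 (R, w=70) cum 70
  x=2 (S, w=40) cum 110  ← median
  x=7 (P, w=50) cum 160
  x=8 (Q, w=5) cum 165
⇒ x* = 2
y-coordinate, sorted with cumulative weight:
  y=1 (P, w=50) cum 50
  y=2 (R, w=70) cum 120  ← median
  y=5 (Q, w=5) cum 125
  y=9 (S, w=40) cum 165
⇒ y* = 2

(2, 2)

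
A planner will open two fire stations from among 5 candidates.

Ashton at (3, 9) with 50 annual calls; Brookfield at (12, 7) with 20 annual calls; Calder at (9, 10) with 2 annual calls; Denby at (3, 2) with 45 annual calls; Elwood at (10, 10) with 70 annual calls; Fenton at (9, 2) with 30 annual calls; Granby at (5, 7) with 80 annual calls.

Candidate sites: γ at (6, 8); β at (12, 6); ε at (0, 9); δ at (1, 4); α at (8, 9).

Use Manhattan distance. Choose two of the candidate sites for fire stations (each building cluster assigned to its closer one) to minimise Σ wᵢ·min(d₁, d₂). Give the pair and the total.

Evaluate every pair (each demand assigned to the nearer of the two):
  {γ, α}: total = 1339
  {γ, δ}: total = 1380
  {δ, α}: total = 1404
  {γ, β}: total = 1425
  {γ, ε}: total = 1555
  {ε, α}: total = 1574
  {β, α}: total = 1634
  {β, δ}: total = 1754
  {β, ε}: total = 1824
  {ε, δ}: total = 2260
Best pair: {γ, α} with total 1339.

{γ, α}, total 1339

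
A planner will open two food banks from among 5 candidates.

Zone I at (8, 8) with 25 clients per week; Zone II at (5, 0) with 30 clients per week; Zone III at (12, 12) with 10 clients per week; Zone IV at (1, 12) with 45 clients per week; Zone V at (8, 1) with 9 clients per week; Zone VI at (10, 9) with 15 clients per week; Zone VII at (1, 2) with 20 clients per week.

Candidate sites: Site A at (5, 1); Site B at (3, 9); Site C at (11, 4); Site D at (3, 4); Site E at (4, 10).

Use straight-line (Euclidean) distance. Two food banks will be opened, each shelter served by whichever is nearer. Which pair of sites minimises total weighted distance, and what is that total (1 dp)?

{Site A, Site E}, total 587.2

Evaluate every pair (each demand assigned to the nearer of the two):
  {Site A, Site E}: total = 587.2
  {Site A, Site B}: total = 629.1
  {Site D, Site E}: total = 691.0
  {Site B, Site D}: total = 732.8
  {Site B, Site C}: total = 844.5
  {Site C, Site E}: total = 856.6
  {Site C, Site D}: total = 882.1
  {Site A, Site D}: total = 894.2
  {Site A, Site C}: total = 948.3
  {Site B, Site E}: total = 954.9
Best pair: {Site A, Site E} with total 587.2.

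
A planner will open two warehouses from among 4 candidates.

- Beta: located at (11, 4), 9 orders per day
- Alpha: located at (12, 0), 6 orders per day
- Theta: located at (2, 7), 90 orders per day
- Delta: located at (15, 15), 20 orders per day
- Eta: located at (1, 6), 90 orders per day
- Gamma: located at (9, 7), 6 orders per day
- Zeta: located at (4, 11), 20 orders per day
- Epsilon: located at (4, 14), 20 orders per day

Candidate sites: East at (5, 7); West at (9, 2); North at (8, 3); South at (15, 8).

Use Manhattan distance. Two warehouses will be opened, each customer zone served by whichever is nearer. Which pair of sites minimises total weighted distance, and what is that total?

{East, South}, total 1282

Evaluate every pair (each demand assigned to the nearer of the two):
  {East, South}: total = 1282
  {East, West}: total = 1430
  {East, North}: total = 1442
  {North, South}: total = 2588
  {West, North}: total = 2816
  {West, South}: total = 3016
Best pair: {East, South} with total 1282.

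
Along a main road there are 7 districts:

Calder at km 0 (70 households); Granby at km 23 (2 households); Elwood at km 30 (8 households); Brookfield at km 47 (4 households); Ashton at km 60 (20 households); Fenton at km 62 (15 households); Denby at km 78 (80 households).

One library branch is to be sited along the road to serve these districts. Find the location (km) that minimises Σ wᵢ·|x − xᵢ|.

For a sum of weighted absolute distances on a line, the optimum is the weighted median (not the mean). Total weight W = 199; half-weight = 99.5.
Sort by position and accumulate weight:
  km 0 (Calder, w=70) → cum 70
  km 23 (Granby, w=2) → cum 72
  km 30 (Elwood, w=8) → cum 80
  km 47 (Brookfield, w=4) → cum 84
  km 60 (Ashton, w=20) → cum 104  ≥ 99.5 → median here
  km 62 (Fenton, w=15) → cum 119
  km 78 (Denby, w=80) → cum 199
Optimal location: km 60.

x = 60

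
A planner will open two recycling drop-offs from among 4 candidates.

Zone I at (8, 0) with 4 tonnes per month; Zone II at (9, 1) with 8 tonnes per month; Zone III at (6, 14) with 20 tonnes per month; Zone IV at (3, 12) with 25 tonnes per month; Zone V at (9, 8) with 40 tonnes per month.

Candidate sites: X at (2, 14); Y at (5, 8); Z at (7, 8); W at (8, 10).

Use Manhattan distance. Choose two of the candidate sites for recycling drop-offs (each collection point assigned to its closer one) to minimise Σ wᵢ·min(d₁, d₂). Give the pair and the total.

{X, Z}, total 343

Evaluate every pair (each demand assigned to the nearer of the two):
  {X, Z}: total = 343
  {X, W}: total = 395
  {X, Y}: total = 447
  {Y, Z}: total = 478
  {Z, W}: total = 483
  {Y, W}: total = 510
Best pair: {X, Z} with total 343.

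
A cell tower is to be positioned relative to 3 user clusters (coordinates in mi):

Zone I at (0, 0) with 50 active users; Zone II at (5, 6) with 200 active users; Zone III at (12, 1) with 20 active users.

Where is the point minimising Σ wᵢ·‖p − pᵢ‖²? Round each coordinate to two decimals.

The minimiser of Σwᵢ‖p−pᵢ‖² is the weighted centroid p* = (Σwᵢpᵢ)/(Σwᵢ).
Σwᵢ = 270.
Σwᵢxᵢ = 50·0 + 200·5 + 20·12 = 1240.
Σwᵢyᵢ = 50·0 + 200·6 + 20·1 = 1220.
x* = 1240/270 = 4.59, y* = 1220/270 = 4.52.

(4.59, 4.52)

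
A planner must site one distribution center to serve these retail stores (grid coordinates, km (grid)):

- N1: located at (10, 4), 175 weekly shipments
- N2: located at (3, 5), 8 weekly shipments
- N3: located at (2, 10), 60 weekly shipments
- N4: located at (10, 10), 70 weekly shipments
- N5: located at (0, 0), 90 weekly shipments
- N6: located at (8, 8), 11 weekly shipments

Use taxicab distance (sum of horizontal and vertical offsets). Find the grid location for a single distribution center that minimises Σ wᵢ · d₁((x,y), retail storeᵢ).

Manhattan distance separates: Σwᵢ(|x−xᵢ|+|y−yᵢ|) = Σwᵢ|x−xᵢ| + Σwᵢ|y−yᵢ|, so x and y are optimised independently as 1-D weighted medians.
Total weight W = 414; half = 207.
x-coordinate, sorted with cumulative weight:
  x=0 (N5, w=90) cum 90
  x=2 (N3, w=60) cum 150
  x=3 (N2, w=8) cum 158
  x=8 (N6, w=11) cum 169
  x=10 (N1, w=175) cum 344  ← median
  x=10 (N4, w=70) cum 414
⇒ x* = 10
y-coordinate, sorted with cumulative weight:
  y=0 (N5, w=90) cum 90
  y=4 (N1, w=175) cum 265  ← median
  y=5 (N2, w=8) cum 273
  y=8 (N6, w=11) cum 284
  y=10 (N3, w=60) cum 344
  y=10 (N4, w=70) cum 414
⇒ y* = 4

(10, 4)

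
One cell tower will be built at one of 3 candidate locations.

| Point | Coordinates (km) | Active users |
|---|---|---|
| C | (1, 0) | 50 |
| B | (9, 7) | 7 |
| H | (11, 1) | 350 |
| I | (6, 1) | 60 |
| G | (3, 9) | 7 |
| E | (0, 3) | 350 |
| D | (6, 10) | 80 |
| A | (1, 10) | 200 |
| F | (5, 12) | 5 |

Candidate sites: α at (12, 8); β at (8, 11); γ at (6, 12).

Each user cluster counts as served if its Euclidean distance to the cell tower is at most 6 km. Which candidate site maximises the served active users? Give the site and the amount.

γ, covering 299

Coverage radius r = 6 km; a point is covered iff (Δx)²+(Δy)² ≤ 6² = 36.
  α (12, 8): covers {B} → 7
  β (8, 11): covers {B, G, D, F} → 99
  γ (6, 12): covers {B, G, D, A, F} → 299
Maximum coverage at γ: 299 active users.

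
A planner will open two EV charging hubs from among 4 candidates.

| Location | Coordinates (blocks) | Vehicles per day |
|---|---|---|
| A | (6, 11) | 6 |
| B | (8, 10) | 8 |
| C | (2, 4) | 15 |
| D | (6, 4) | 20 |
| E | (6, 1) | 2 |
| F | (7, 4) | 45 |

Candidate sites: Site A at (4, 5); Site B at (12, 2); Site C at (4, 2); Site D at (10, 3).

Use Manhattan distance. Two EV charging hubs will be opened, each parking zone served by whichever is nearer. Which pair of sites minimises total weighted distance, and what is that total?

Evaluate every pair (each demand assigned to the nearer of the two):
  {Site A, Site C}: total = 411
  {Site A, Site B}: total = 417
  {Site A, Site D}: total = 417
  {Site C, Site D}: total = 464
  {Site B, Site C}: total = 533
  {Site B, Site D}: total = 571
Best pair: {Site A, Site C} with total 411.

{Site A, Site C}, total 411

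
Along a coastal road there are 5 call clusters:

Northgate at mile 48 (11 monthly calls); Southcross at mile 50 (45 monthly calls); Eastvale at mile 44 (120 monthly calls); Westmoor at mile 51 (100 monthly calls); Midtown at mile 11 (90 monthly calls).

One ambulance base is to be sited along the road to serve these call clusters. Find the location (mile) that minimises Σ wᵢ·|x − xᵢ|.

x = 44

For a sum of weighted absolute distances on a line, the optimum is the weighted median (not the mean). Total weight W = 366; half-weight = 183.
Sort by position and accumulate weight:
  mile 11 (Midtown, w=90) → cum 90
  mile 44 (Eastvale, w=120) → cum 210  ≥ 183 → median here
  mile 48 (Northgate, w=11) → cum 221
  mile 50 (Southcross, w=45) → cum 266
  mile 51 (Westmoor, w=100) → cum 366
Optimal location: mile 44.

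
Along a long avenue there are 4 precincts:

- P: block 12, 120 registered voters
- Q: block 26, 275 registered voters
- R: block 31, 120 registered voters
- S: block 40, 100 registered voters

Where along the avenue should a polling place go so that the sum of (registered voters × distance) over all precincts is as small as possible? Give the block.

x = 26

For a sum of weighted absolute distances on a line, the optimum is the weighted median (not the mean). Total weight W = 615; half-weight = 307.5.
Sort by position and accumulate weight:
  block 12 (P, w=120) → cum 120
  block 26 (Q, w=275) → cum 395  ≥ 307.5 → median here
  block 31 (R, w=120) → cum 515
  block 40 (S, w=100) → cum 615
Optimal location: block 26.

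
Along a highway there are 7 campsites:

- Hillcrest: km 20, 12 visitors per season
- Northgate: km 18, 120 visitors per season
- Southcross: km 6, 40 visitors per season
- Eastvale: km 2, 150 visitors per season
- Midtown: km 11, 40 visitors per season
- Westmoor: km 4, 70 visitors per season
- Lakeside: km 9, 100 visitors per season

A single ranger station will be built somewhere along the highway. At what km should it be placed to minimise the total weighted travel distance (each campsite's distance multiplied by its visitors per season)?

For a sum of weighted absolute distances on a line, the optimum is the weighted median (not the mean). Total weight W = 532; half-weight = 266.
Sort by position and accumulate weight:
  km 2 (Eastvale, w=150) → cum 150
  km 4 (Westmoor, w=70) → cum 220
  km 6 (Southcross, w=40) → cum 260
  km 9 (Lakeside, w=100) → cum 360  ≥ 266 → median here
  km 11 (Midtown, w=40) → cum 400
  km 18 (Northgate, w=120) → cum 520
  km 20 (Hillcrest, w=12) → cum 532
Optimal location: km 9.

x = 9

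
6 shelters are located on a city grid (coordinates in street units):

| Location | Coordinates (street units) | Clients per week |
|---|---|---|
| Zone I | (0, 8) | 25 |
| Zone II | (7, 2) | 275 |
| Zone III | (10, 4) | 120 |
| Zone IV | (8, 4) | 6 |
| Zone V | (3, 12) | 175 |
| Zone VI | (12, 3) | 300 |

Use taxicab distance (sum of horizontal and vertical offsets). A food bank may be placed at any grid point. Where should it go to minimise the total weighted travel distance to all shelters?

Manhattan distance separates: Σwᵢ(|x−xᵢ|+|y−yᵢ|) = Σwᵢ|x−xᵢ| + Σwᵢ|y−yᵢ|, so x and y are optimised independently as 1-D weighted medians.
Total weight W = 901; half = 450.5.
x-coordinate, sorted with cumulative weight:
  x=0 (Zone I, w=25) cum 25
  x=3 (Zone V, w=175) cum 200
  x=7 (Zone II, w=275) cum 475  ← median
  x=8 (Zone IV, w=6) cum 481
  x=10 (Zone III, w=120) cum 601
  x=12 (Zone VI, w=300) cum 901
⇒ x* = 7
y-coordinate, sorted with cumulative weight:
  y=2 (Zone II, w=275) cum 275
  y=3 (Zone VI, w=300) cum 575  ← median
  y=4 (Zone III, w=120) cum 695
  y=4 (Zone IV, w=6) cum 701
  y=8 (Zone I, w=25) cum 726
  y=12 (Zone V, w=175) cum 901
⇒ y* = 3

(7, 3)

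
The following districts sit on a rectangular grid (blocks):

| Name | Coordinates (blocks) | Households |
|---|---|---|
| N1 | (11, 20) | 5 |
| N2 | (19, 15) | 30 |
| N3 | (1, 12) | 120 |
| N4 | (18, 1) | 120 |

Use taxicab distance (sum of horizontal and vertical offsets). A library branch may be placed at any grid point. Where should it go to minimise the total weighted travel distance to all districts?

(18, 12)

Manhattan distance separates: Σwᵢ(|x−xᵢ|+|y−yᵢ|) = Σwᵢ|x−xᵢ| + Σwᵢ|y−yᵢ|, so x and y are optimised independently as 1-D weighted medians.
Total weight W = 275; half = 137.5.
x-coordinate, sorted with cumulative weight:
  x=1 (N3, w=120) cum 120
  x=11 (N1, w=5) cum 125
  x=18 (N4, w=120) cum 245  ← median
  x=19 (N2, w=30) cum 275
⇒ x* = 18
y-coordinate, sorted with cumulative weight:
  y=1 (N4, w=120) cum 120
  y=12 (N3, w=120) cum 240  ← median
  y=15 (N2, w=30) cum 270
  y=20 (N1, w=5) cum 275
⇒ y* = 12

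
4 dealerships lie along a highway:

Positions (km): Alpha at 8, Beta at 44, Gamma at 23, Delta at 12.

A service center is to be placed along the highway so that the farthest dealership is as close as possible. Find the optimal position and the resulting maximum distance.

location 26, max distance 18

The 1-center on a line is the midpoint of the two extreme points: leftmost at 8, rightmost at 44.
Optimal location = (8 + 44)/2 = 26; maximum distance = (44 − 8)/2 = 18.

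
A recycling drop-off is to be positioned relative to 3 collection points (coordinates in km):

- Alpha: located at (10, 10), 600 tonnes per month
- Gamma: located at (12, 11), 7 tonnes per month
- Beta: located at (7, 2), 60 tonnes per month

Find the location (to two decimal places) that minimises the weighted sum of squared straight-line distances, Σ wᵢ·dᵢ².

(9.75, 9.29)

The minimiser of Σwᵢ‖p−pᵢ‖² is the weighted centroid p* = (Σwᵢpᵢ)/(Σwᵢ).
Σwᵢ = 667.
Σwᵢxᵢ = 600·10 + 7·12 + 60·7 = 6504.
Σwᵢyᵢ = 600·10 + 7·11 + 60·2 = 6197.
x* = 6504/667 = 9.75, y* = 6197/667 = 9.29.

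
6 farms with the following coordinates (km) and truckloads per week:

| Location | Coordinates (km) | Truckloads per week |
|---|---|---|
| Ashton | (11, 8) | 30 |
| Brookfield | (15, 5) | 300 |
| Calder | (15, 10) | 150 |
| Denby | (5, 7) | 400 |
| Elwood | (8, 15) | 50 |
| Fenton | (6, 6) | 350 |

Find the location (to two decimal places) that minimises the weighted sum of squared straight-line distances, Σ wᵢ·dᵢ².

The minimiser of Σwᵢ‖p−pᵢ‖² is the weighted centroid p* = (Σwᵢpᵢ)/(Σwᵢ).
Σwᵢ = 1280.
Σwᵢxᵢ = 30·11 + 300·15 + 150·15 + 400·5 + 50·8 + 350·6 = 11580.
Σwᵢyᵢ = 30·8 + 300·5 + 150·10 + 400·7 + 50·15 + 350·6 = 8890.
x* = 11580/1280 = 9.05, y* = 8890/1280 = 6.95.

(9.05, 6.95)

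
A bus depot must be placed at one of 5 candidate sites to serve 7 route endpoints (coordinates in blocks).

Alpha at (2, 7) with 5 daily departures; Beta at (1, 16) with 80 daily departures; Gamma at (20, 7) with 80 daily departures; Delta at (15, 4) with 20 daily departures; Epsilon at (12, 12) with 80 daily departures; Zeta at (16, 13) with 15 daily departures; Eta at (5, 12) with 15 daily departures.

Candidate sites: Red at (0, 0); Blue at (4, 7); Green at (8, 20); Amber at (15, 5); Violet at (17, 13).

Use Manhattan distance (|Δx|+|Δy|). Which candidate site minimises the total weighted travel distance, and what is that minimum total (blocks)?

Total weighted distance at each candidate:
  Red (0, 0): total = 6555
  Blue (4, 7): total = 3930
  Green (8, 20): total = 4785
  Amber (15, 5): total = 3845
  Violet (17, 13): total = 3255
Minimum is at Violet with total 3255 blocks.

Violet, total 3255 blocks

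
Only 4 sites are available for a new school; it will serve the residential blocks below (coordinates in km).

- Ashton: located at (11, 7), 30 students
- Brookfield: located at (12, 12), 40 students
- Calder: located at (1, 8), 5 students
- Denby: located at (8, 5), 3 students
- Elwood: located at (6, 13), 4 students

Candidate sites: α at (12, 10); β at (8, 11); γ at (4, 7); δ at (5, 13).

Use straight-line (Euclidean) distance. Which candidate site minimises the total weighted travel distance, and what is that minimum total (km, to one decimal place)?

Total weighted distance at each candidate:
  α (12, 10): total = 276.8
  β (8, 11): total = 382.3
  γ (4, 7): total = 641.9
  δ (5, 13): total = 599.0
Minimum is at α with total 276.8 km.

α, total 276.8 km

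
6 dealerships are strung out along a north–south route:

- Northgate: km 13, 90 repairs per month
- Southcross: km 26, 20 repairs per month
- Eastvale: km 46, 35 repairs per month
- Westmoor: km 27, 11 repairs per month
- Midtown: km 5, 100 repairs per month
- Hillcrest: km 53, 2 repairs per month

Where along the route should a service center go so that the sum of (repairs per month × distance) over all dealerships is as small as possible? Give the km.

For a sum of weighted absolute distances on a line, the optimum is the weighted median (not the mean). Total weight W = 258; half-weight = 129.
Sort by position and accumulate weight:
  km 5 (Midtown, w=100) → cum 100
  km 13 (Northgate, w=90) → cum 190  ≥ 129 → median here
  km 26 (Southcross, w=20) → cum 210
  km 27 (Westmoor, w=11) → cum 221
  km 46 (Eastvale, w=35) → cum 256
  km 53 (Hillcrest, w=2) → cum 258
Optimal location: km 13.

x = 13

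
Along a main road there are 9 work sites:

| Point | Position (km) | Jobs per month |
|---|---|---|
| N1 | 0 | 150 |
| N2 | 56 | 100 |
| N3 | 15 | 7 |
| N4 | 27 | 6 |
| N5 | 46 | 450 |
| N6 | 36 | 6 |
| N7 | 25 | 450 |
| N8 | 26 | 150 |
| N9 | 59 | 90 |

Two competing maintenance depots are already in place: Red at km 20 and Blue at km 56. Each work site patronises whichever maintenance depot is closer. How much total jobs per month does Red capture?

769

The indifferent point is the midpoint (20+56)/2 = 38; work sites left of it (closer to Red at 20) go to Red, those right go to Blue.
  N1 at 0 (w=150) → Red
  N3 at 15 (w=7) → Red
  N7 at 25 (w=450) → Red
  N8 at 26 (w=150) → Red
  N4 at 27 (w=6) → Red
  N6 at 36 (w=6) → Red
  N5 at 46 (w=450) → Blue
  N2 at 56 (w=100) → Blue
  N9 at 59 (w=90) → Blue
Red captures 769; Blue captures 640.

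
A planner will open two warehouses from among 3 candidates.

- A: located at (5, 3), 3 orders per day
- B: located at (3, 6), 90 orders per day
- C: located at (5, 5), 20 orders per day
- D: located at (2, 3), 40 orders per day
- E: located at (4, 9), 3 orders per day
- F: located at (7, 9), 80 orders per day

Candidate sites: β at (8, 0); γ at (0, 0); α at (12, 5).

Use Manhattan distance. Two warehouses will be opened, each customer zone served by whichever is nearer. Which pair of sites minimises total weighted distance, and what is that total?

Evaluate every pair (each demand assigned to the nearer of the two):
  {γ, α}: total = 1930
  {β, γ}: total = 2027
  {β, α}: total = 2174
Best pair: {γ, α} with total 1930.

{γ, α}, total 1930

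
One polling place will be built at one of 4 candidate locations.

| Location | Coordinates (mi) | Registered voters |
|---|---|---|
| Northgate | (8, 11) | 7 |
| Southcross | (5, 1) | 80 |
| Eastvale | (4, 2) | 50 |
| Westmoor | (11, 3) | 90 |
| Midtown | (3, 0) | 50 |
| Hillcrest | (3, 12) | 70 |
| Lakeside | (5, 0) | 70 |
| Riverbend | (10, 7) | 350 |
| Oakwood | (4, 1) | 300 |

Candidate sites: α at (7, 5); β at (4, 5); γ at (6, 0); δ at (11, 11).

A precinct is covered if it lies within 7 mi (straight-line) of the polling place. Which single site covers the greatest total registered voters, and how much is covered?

Coverage radius r = 7 mi; a point is covered iff (Δx)²+(Δy)² ≤ 7² = 49.
  α (7, 5): covers {Northgate, Southcross, Eastvale, Westmoor, Midtown, Lakeside, Riverbend, Oakwood} → 997
  β (4, 5): covers {Southcross, Eastvale, Midtown, Lakeside, Riverbend, Oakwood} → 900
  γ (6, 0): covers {Southcross, Eastvale, Westmoor, Midtown, Lakeside, Oakwood} → 640
  δ (11, 11): covers {Northgate, Riverbend} → 357
Maximum coverage at α: 997 registered voters.

α, covering 997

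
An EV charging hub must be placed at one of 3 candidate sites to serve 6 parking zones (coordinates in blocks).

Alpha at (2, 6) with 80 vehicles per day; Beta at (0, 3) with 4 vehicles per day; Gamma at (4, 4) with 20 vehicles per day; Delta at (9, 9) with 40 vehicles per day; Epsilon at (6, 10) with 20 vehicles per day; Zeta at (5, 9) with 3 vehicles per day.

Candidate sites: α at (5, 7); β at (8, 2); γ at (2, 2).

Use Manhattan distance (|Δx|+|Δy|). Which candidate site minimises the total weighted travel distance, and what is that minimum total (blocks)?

α, total 762 blocks

Total weighted distance at each candidate:
  α (5, 7): total = 762
  β (8, 2): total = 1506
  γ (2, 2): total = 1242
Minimum is at α with total 762 blocks.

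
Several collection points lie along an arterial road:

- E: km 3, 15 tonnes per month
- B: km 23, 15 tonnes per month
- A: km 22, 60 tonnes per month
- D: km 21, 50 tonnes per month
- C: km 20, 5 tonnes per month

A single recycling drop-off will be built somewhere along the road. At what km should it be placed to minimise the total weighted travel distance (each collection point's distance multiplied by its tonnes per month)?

For a sum of weighted absolute distances on a line, the optimum is the weighted median (not the mean). Total weight W = 145; half-weight = 72.5.
Sort by position and accumulate weight:
  km 3 (E, w=15) → cum 15
  km 20 (C, w=5) → cum 20
  km 21 (D, w=50) → cum 70
  km 22 (A, w=60) → cum 130  ≥ 72.5 → median here
  km 23 (B, w=15) → cum 145
Optimal location: km 22.

x = 22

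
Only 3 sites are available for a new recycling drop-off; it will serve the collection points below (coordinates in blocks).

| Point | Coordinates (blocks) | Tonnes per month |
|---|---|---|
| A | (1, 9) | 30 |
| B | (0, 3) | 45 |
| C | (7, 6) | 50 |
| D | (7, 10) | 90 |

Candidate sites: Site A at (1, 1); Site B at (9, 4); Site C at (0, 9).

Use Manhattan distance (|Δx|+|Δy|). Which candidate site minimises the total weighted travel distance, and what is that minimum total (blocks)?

Total weighted distance at each candidate:
  Site A (1, 1): total = 2275
  Site B (9, 4): total = 1760
  Site C (0, 9): total = 1520
Minimum is at Site C with total 1520 blocks.

Site C, total 1520 blocks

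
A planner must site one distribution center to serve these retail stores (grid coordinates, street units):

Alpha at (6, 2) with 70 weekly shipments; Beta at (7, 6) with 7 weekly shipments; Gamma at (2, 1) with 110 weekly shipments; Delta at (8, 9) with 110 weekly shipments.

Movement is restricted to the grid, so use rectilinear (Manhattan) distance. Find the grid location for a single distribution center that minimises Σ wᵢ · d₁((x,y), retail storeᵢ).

Manhattan distance separates: Σwᵢ(|x−xᵢ|+|y−yᵢ|) = Σwᵢ|x−xᵢ| + Σwᵢ|y−yᵢ|, so x and y are optimised independently as 1-D weighted medians.
Total weight W = 297; half = 148.5.
x-coordinate, sorted with cumulative weight:
  x=2 (Gamma, w=110) cum 110
  x=6 (Alpha, w=70) cum 180  ← median
  x=7 (Beta, w=7) cum 187
  x=8 (Delta, w=110) cum 297
⇒ x* = 6
y-coordinate, sorted with cumulative weight:
  y=1 (Gamma, w=110) cum 110
  y=2 (Alpha, w=70) cum 180  ← median
  y=6 (Beta, w=7) cum 187
  y=9 (Delta, w=110) cum 297
⇒ y* = 2

(6, 2)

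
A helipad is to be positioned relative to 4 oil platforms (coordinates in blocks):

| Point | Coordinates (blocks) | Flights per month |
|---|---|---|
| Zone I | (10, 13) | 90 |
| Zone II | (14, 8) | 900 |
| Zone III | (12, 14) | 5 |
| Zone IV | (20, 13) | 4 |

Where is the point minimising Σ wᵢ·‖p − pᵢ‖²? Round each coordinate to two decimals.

(13.65, 8.50)

The minimiser of Σwᵢ‖p−pᵢ‖² is the weighted centroid p* = (Σwᵢpᵢ)/(Σwᵢ).
Σwᵢ = 999.
Σwᵢxᵢ = 90·10 + 900·14 + 5·12 + 4·20 = 13640.
Σwᵢyᵢ = 90·13 + 900·8 + 5·14 + 4·13 = 8492.
x* = 13640/999 = 13.65, y* = 8492/999 = 8.50.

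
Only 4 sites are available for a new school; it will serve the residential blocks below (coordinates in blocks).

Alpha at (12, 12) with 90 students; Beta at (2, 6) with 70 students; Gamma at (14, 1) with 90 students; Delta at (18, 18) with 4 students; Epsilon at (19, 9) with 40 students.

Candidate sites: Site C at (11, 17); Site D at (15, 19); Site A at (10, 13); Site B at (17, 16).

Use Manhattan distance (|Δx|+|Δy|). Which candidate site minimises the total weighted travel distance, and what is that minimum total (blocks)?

Site A, total 3332 blocks

Total weighted distance at each candidate:
  Site C (11, 17): total = 4322
  Site D (15, 19): total = 5006
  Site A (10, 13): total = 3332
  Site B (17, 16): total = 4552
Minimum is at Site A with total 3332 blocks.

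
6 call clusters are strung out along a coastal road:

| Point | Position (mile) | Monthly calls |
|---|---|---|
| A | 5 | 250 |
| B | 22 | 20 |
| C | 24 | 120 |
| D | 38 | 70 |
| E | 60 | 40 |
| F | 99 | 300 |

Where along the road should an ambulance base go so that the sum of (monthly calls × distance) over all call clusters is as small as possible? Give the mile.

x = 38

For a sum of weighted absolute distances on a line, the optimum is the weighted median (not the mean). Total weight W = 800; half-weight = 400.
Sort by position and accumulate weight:
  mile 5 (A, w=250) → cum 250
  mile 22 (B, w=20) → cum 270
  mile 24 (C, w=120) → cum 390
  mile 38 (D, w=70) → cum 460  ≥ 400 → median here
  mile 60 (E, w=40) → cum 500
  mile 99 (F, w=300) → cum 800
Optimal location: mile 38.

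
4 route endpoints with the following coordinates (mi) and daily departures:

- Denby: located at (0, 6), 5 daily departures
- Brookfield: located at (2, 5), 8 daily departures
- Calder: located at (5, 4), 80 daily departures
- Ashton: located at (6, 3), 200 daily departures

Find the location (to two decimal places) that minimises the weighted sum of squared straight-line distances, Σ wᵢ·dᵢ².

The minimiser of Σwᵢ‖p−pᵢ‖² is the weighted centroid p* = (Σwᵢpᵢ)/(Σwᵢ).
Σwᵢ = 293.
Σwᵢxᵢ = 5·0 + 8·2 + 80·5 + 200·6 = 1616.
Σwᵢyᵢ = 5·6 + 8·5 + 80·4 + 200·3 = 990.
x* = 1616/293 = 5.52, y* = 990/293 = 3.38.

(5.52, 3.38)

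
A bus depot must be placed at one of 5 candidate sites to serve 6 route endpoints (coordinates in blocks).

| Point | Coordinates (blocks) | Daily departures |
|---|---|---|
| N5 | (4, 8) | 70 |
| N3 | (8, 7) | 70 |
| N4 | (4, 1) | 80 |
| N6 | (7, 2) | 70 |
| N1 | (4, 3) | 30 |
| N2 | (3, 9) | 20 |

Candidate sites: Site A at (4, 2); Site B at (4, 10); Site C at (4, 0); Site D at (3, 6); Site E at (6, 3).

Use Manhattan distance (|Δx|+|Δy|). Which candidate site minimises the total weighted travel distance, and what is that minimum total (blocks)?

Total weighted distance at each candidate:
  Site A (4, 2): total = 1530
  Site B (4, 10): total = 2370
  Site C (4, 0): total = 2050
  Site D (3, 6): total = 1850
  Site E (6, 3): total = 1610
Minimum is at Site A with total 1530 blocks.

Site A, total 1530 blocks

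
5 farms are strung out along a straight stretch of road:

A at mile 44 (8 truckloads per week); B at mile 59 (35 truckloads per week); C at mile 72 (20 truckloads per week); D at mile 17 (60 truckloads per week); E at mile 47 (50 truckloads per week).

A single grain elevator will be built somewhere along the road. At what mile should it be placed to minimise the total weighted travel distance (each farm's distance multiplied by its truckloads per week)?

x = 47

For a sum of weighted absolute distances on a line, the optimum is the weighted median (not the mean). Total weight W = 173; half-weight = 86.5.
Sort by position and accumulate weight:
  mile 17 (D, w=60) → cum 60
  mile 44 (A, w=8) → cum 68
  mile 47 (E, w=50) → cum 118  ≥ 86.5 → median here
  mile 59 (B, w=35) → cum 153
  mile 72 (C, w=20) → cum 173
Optimal location: mile 47.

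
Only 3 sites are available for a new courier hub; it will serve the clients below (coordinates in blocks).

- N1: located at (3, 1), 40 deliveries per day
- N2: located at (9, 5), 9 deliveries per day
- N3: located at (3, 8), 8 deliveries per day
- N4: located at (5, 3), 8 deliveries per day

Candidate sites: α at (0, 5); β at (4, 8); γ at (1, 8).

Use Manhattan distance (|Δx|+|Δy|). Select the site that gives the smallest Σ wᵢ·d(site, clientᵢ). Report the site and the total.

Total weighted distance at each candidate:
  α (0, 5): total = 465
  β (4, 8): total = 448
  γ (1, 8): total = 547
Minimum is at β with total 448 blocks.

β, total 448 blocks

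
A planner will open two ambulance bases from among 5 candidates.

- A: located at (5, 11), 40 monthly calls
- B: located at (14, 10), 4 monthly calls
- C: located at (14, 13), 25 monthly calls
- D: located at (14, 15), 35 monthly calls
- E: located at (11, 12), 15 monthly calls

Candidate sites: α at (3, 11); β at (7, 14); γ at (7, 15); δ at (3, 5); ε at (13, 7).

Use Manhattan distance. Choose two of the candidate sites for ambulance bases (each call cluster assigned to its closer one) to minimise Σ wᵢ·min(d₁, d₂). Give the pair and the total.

{α, ε}, total 691

Evaluate every pair (each demand assigned to the nearer of the two):
  {α, ε}: total = 691
  {α, β}: total = 694
  {α, γ}: total = 703
  {β, ε}: total = 761
  {β, γ}: total = 779
  {γ, ε}: total = 781
  {β, δ}: total = 814
  {γ, δ}: total = 863
  {δ, ε}: total = 931
  {α, δ}: total = 1113
Best pair: {α, ε} with total 691.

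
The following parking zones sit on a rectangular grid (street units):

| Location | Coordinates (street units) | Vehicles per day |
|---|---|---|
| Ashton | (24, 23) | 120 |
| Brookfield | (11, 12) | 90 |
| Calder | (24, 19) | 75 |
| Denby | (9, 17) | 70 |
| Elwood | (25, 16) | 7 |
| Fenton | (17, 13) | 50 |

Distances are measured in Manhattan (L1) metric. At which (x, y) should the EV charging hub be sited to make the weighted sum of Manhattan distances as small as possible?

(17, 17)

Manhattan distance separates: Σwᵢ(|x−xᵢ|+|y−yᵢ|) = Σwᵢ|x−xᵢ| + Σwᵢ|y−yᵢ|, so x and y are optimised independently as 1-D weighted medians.
Total weight W = 412; half = 206.
x-coordinate, sorted with cumulative weight:
  x=9 (Denby, w=70) cum 70
  x=11 (Brookfield, w=90) cum 160
  x=17 (Fenton, w=50) cum 210  ← median
  x=24 (Ashton, w=120) cum 330
  x=24 (Calder, w=75) cum 405
  x=25 (Elwood, w=7) cum 412
⇒ x* = 17
y-coordinate, sorted with cumulative weight:
  y=12 (Brookfield, w=90) cum 90
  y=13 (Fenton, w=50) cum 140
  y=16 (Elwood, w=7) cum 147
  y=17 (Denby, w=70) cum 217  ← median
  y=19 (Calder, w=75) cum 292
  y=23 (Ashton, w=120) cum 412
⇒ y* = 17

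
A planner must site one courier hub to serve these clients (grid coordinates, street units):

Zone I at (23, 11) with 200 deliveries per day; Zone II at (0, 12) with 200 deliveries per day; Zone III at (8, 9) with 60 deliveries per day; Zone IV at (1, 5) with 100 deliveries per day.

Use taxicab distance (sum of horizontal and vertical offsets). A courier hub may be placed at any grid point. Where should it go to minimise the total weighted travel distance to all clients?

(1, 11)

Manhattan distance separates: Σwᵢ(|x−xᵢ|+|y−yᵢ|) = Σwᵢ|x−xᵢ| + Σwᵢ|y−yᵢ|, so x and y are optimised independently as 1-D weighted medians.
Total weight W = 560; half = 280.
x-coordinate, sorted with cumulative weight:
  x=0 (Zone II, w=200) cum 200
  x=1 (Zone IV, w=100) cum 300  ← median
  x=8 (Zone III, w=60) cum 360
  x=23 (Zone I, w=200) cum 560
⇒ x* = 1
y-coordinate, sorted with cumulative weight:
  y=5 (Zone IV, w=100) cum 100
  y=9 (Zone III, w=60) cum 160
  y=11 (Zone I, w=200) cum 360  ← median
  y=12 (Zone II, w=200) cum 560
⇒ y* = 11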